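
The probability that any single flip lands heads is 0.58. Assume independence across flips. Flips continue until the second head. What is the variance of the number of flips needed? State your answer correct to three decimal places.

Y = total flips until the second success; negative binomial with r=2, p=0.58.
Var(Y) = r(1−p)/p² = 2·0.42 / 0.58² = 2.49703

2.497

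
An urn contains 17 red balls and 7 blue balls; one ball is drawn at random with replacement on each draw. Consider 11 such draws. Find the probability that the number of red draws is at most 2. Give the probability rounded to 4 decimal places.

X ~ Binomial(11, 0.708333); P(X ≤ 2) = Σ C(11,k) p^k (1−p)^(11−k) over k:
  k=0: C(11,0)·0.708333^0·0.291667^11 = 0.000001
  k=1: C(11,1)·0.708333^1·0.291667^10 = 0.000035
  k=2: C(11,2)·0.708333^2·0.291667^9 = 0.000422
Total = 0.000458

0.0005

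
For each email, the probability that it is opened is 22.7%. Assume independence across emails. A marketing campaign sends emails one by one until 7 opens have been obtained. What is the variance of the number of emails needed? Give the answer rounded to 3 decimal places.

Y = total emails until the seventh success; negative binomial with r=7, p=0.227.
Var(Y) = r(1−p)/p² = 7·0.773 / 0.227² = 105.00883

105.009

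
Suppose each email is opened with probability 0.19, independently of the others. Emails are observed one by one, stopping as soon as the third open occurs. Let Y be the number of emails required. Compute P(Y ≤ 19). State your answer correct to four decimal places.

0.7287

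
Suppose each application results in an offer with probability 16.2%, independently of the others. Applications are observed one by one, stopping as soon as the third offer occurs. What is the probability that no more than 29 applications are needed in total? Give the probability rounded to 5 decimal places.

0.87055

Finishing within 29 applications ⇔ at least 3 successes in the first 29. With X ~ Binomial(29, 0.162), P(Y ≤ 29) = 1 − P(X ≤ 2).
  k=0: C(29,0)·0.162^0·0.838^29 = 0.0059440
  k=1: C(29,1)·0.162^1·0.838^28 = 0.0333231
  k=2: C(29,2)·0.162^2·0.838^27 = 0.0901871
1 − 0.1294542 = 0.8705458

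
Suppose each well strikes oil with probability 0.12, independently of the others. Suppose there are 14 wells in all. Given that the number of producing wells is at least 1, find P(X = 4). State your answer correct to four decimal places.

0.0694

X ~ Binomial(14, 0.12). Want P(X=4 | X≥1) = P(X=4) / P(X≥1).
P(X=4) = C(14,4)·0.12^4·0.88^10 = 0.057808
P(X≥1) = 1 − 0.167016 = 0.832984
Ratio = 0.057808 / 0.832984 = 0.069398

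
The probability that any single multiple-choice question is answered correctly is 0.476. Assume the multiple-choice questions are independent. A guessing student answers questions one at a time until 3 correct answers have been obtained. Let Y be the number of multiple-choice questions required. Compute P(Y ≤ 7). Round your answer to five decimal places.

0.73221

Finishing within 7 multiple-choice questions ⇔ at least 3 successes in the first 7. With X ~ Binomial(7, 0.476), P(Y ≤ 7) = 1 − P(X ≤ 2).
  k=0: C(7,0)·0.476^0·0.524^7 = 0.0108472
  k=1: C(7,1)·0.476^1·0.524^6 = 0.0689752
  k=2: C(7,2)·0.476^2·0.524^5 = 0.1879705
1 − 0.2677929 = 0.7322071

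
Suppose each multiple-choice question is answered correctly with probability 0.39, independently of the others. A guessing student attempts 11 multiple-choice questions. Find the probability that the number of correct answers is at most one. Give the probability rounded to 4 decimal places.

0.0350

X ~ Binomial(11, 0.39); P(X ≤ 1) = Σ C(11,k) p^k (1−p)^(11−k) over k:
  k=0: C(11,0)·0.39^0·0.61^11 = 0.004351
  k=1: C(11,1)·0.39^1·0.61^10 = 0.030602
Total = 0.034954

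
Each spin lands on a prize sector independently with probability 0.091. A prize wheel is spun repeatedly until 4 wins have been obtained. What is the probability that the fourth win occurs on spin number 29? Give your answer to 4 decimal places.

0.0207

Y = trial on which the fourth success occurs; negative binomial, r=4, p=0.091.
P(Y=29) = C(28,3) · p^4 · (1−p)^25
= 3276 · 6.8575e-05 · 0.092066 = 0.020683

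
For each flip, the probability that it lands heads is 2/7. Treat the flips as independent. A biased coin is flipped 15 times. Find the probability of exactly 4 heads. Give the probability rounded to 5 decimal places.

0.22462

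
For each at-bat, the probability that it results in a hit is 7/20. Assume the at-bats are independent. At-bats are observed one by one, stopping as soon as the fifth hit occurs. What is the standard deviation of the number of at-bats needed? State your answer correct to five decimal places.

5.15079

Y = total at-bats until the fifth success; negative binomial with r=5, p=0.35.
SD(Y) = √[r(1−p)/p²] = √(26.5306122) = 5.1507875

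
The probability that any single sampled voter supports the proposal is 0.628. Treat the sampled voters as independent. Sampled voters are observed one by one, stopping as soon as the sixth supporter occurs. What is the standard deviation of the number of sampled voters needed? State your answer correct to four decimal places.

Y = total sampled voters until the sixth success; negative binomial with r=6, p=0.628.
SD(Y) = √[r(1−p)/p²] = √(5.659459) = 2.378962

2.3790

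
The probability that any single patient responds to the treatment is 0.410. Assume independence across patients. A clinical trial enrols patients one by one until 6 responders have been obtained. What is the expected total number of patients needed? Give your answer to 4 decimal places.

14.6341

Y = total patients until the sixth success; negative binomial with r=6, p=0.41.
E[Y] = r / p = 6 / 0.41 = 14.634146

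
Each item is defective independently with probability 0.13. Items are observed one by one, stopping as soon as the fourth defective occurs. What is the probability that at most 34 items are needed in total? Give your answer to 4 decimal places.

0.6612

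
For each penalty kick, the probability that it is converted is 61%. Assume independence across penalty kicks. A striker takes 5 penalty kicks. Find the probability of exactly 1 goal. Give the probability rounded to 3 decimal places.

X ~ Binomial(n=5, p=0.61).
P(X=1) = C(5,1) · p^1 · (1−p)^4
= 5 · 0.61 · 0.023134 = 0.07056

0.071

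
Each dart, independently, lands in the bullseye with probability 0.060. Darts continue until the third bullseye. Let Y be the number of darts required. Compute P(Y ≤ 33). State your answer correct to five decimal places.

Finishing within 33 darts ⇔ at least 3 successes in the first 33. With X ~ Binomial(33, 0.06), P(Y ≤ 33) = 1 − P(X ≤ 2).
  k=0: C(33,0)·0.06^0·0.94^33 = 0.1297834
  k=1: C(33,1)·0.06^1·0.94^32 = 0.2733736
  k=2: C(33,2)·0.06^2·0.94^31 = 0.2791900
1 − 0.6823470 = 0.3176530

0.31765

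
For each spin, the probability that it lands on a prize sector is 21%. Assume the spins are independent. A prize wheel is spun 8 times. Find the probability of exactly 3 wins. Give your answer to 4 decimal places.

0.1596

X ~ Binomial(n=8, p=0.21).
P(X=3) = C(8,3) · p^3 · (1−p)^5
= 56 · 0.009261 · 0.30771 = 0.159581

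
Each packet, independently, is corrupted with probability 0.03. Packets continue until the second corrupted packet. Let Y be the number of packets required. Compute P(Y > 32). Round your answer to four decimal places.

Needing more than 32 packets ⇔ fewer than 2 successes in the first 32. With X ~ Binomial(32, 0.03), P(Y > 32) = P(X ≤ 1).
  k=0: C(32,0)·0.03^0·0.97^32 = 0.377308
  k=1: C(32,1)·0.03^1·0.97^31 = 0.373418
P(X ≤ 1) = 0.750725

0.7507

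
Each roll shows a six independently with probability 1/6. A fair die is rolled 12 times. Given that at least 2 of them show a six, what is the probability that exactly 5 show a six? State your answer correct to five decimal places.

0.04595

X ~ Binomial(12, 0.166667). Want P(X=5 | X≥2) = P(X=5) / P(X≥2).
P(X=5) = C(12,5)·0.166667^5·0.833333^7 = 0.0284250
P(X≥2) = 1 − 0.1121567 − 0.2691760 = 0.6186674
Ratio = 0.0284250 / 0.6186674 = 0.0459455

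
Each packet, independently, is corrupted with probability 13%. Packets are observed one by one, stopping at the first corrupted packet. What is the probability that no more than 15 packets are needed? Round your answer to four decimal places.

Y = number of packets to the first success; geometric, p = 0.13.
P(Y ≤ 15) = 1 − (1−p)^15 = 1 − 0.123819 = 0.876181

0.8762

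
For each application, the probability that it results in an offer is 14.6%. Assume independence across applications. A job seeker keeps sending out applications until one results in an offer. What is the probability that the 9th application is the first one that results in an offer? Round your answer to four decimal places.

0.0413

Geometric (trials to first success), p = 0.146.
P(Y = 9) = (1−p)^8 · p = 0.28292 · 0.146 = 0.041306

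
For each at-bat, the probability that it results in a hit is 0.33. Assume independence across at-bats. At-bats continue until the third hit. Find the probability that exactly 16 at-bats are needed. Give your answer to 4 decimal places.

Y = trial on which the third success occurs; negative binomial, r=3, p=0.33.
P(Y=16) = C(15,2) · p^3 · (1−p)^13
= 105 · 0.035937 · 0.0054824 = 0.020687

0.0207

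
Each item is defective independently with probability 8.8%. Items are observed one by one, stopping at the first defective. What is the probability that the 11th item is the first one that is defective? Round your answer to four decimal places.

0.0350

Geometric (trials to first success), p = 0.088.
P(Y = 11) = (1−p)^10 · p = 0.39806 · 0.088 = 0.035029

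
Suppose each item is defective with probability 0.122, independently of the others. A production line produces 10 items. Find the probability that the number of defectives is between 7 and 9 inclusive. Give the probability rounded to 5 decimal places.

X ~ Binomial(10, 0.122); P(7 ≤ X ≤ 9) = Σ C(10,k) p^k (1−p)^(10−k) over k:
  k=7: C(10,7)·0.122^7·0.878^3 = 0.0000327
  k=8: C(10,8)·0.122^8·0.878^2 = 0.0000017
  k=9: C(10,9)·0.122^9·0.878^1 = 0.0000001
Total = 0.0000344

0.00003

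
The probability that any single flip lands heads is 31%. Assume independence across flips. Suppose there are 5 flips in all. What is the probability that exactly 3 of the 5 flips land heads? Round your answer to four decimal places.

0.1418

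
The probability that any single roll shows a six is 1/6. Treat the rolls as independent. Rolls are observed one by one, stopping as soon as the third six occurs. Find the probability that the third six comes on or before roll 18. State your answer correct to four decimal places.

Finishing within 18 rolls ⇔ at least 3 successes in the first 18. With X ~ Binomial(18, 0.166667), P(Y ≤ 18) = 1 − P(X ≤ 2).
  k=0: C(18,0)·0.166667^0·0.833333^18 = 0.037561
  k=1: C(18,1)·0.166667^1·0.833333^17 = 0.135220
  k=2: C(18,2)·0.166667^2·0.833333^16 = 0.229874
1 − 0.402654 = 0.597346

0.5973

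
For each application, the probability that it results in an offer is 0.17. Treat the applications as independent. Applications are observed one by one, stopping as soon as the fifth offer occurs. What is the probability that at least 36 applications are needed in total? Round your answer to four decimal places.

0.2671

Needing more than 35 applications ⇔ fewer than 5 successes in the first 35. With X ~ Binomial(35, 0.17), P(Y > 35) = P(X ≤ 4).
  k=0: C(35,0)·0.17^0·0.83^35 = 0.001471
  k=1: C(35,1)·0.17^1·0.83^34 = 0.010548
  k=2: C(35,2)·0.17^2·0.83^33 = 0.036728
  k=3: C(35,3)·0.17^3·0.83^32 = 0.082748
  k=4: C(35,4)·0.17^4·0.83^31 = 0.135586
P(X ≤ 4) = 0.267081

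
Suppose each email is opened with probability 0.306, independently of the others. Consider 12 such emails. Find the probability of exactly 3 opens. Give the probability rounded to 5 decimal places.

X ~ Binomial(n=12, p=0.306).
P(X=3) = C(12,3) · p^3 · (1−p)^9
= 220 · 0.028653 · 0.037345 = 0.2354085

0.23541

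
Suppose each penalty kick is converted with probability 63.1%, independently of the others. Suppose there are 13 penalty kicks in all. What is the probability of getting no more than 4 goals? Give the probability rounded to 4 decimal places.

X ~ Binomial(13, 0.631); P(X ≤ 4) = Σ C(13,k) p^k (1−p)^(13−k) over k:
  k=0: C(13,0)·0.631^0·0.369^13 = 0.000002
  k=1: C(13,1)·0.631^1·0.369^12 = 0.000052
  k=2: C(13,2)·0.631^2·0.369^11 = 0.000536
  k=3: C(13,3)·0.631^3·0.369^10 = 0.003363
  k=4: C(13,4)·0.631^4·0.369^9 = 0.014377
Total = 0.018331

0.0183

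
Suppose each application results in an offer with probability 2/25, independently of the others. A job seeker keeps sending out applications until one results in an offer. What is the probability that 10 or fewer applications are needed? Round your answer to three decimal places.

Y = number of applications to the first success; geometric, p = 0.08.
P(Y ≤ 10) = 1 − (1−p)^10 = 1 − 0.43439 = 0.56561

0.566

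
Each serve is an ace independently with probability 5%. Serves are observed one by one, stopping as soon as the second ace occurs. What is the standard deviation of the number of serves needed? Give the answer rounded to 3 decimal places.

27.568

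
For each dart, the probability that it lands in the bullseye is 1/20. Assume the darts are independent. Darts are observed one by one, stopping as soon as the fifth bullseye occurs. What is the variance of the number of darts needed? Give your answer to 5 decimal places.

1900.00000

Y = total darts until the fifth success; negative binomial with r=5, p=0.05.
Var(Y) = r(1−p)/p² = 5·0.95 / 0.05² = 1900.0000000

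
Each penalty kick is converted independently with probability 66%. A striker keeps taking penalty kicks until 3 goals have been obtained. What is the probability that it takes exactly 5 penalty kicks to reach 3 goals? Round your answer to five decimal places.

Y = trial on which the third success occurs; negative binomial, r=3, p=0.66.
P(Y=5) = C(4,2) · p^3 · (1−p)^2
= 6 · 0.2875 · 0.1156 = 0.1994072

0.19941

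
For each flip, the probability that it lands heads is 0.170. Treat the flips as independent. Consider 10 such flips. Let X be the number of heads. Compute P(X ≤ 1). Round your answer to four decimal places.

X ~ Binomial(10, 0.17); P(X ≤ 1) = Σ C(10,k) p^k (1−p)^(10−k) over k:
  k=0: C(10,0)·0.17^0·0.83^10 = 0.155160
  k=1: C(10,1)·0.17^1·0.83^9 = 0.317798
Total = 0.472959

0.4730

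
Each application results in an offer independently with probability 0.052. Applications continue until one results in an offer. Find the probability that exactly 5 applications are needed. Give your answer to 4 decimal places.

Geometric (trials to first success), p = 0.052.
P(Y = 5) = (1−p)^4 · p = 0.80767 · 0.052 = 0.041999

0.0420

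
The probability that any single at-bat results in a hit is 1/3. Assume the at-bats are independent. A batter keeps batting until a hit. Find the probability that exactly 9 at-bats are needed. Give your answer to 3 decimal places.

0.013

Geometric (trials to first success), p = 0.333333.
P(Y = 9) = (1−p)^8 · p = 0.039018 · 0.333333 = 0.01301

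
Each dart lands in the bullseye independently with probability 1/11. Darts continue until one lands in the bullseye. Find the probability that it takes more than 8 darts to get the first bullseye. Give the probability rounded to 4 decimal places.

Y = number of darts to the first success; geometric, p = 0.090909.
P(Y > 8) = P(first 8 all fail) = (1−p)^8 = 0.466507

0.4665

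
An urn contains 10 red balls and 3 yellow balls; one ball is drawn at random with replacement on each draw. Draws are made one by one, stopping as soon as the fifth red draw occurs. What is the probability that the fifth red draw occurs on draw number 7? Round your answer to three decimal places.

0.215

Y = trial on which the fifth success occurs; negative binomial, r=5, p=0.769231.
P(Y=7) = C(6,4) · p^5 · (1−p)^2
= 15 · 0.26933 · 0.053254 = 0.21514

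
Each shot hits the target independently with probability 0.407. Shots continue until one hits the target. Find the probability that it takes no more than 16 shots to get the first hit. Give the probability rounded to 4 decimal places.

0.9998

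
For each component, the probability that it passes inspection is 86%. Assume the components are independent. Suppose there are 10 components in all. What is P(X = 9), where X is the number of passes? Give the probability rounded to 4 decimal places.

0.3603

X ~ Binomial(n=10, p=0.86).
P(X=9) = C(10,9) · p^9 · (1−p)^1
= 10 · 0.25733 · 0.14 = 0.360258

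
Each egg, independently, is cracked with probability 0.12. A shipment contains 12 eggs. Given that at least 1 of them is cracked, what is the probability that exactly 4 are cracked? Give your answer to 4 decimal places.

0.0471

X ~ Binomial(12, 0.12). Want P(X=4 | X≥1) = P(X=4) / P(X≥1).
P(X=4) = C(12,4)·0.12^4·0.88^8 = 0.036914
P(X≥1) = 1 − 0.215671 = 0.784329
Ratio = 0.036914 / 0.784329 = 0.047064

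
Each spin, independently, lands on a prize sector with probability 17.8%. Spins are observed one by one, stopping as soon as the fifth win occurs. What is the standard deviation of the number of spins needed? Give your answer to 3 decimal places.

11.389

Y = total spins until the fifth success; negative binomial with r=5, p=0.178.
SD(Y) = √[r(1−p)/p²] = √(129.71847) = 11.38940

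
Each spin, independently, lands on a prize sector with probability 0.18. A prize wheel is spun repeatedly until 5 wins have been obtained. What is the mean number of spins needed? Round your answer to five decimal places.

27.77778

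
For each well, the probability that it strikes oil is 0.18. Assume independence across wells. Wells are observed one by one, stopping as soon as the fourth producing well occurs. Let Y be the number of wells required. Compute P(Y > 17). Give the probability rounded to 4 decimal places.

Needing more than 17 wells ⇔ fewer than 4 successes in the first 17. With X ~ Binomial(17, 0.18), P(Y > 17) = P(X ≤ 3).
  k=0: C(17,0)·0.18^0·0.82^17 = 0.034264
  k=1: C(17,1)·0.18^1·0.82^16 = 0.127862
  k=2: C(17,2)·0.18^2·0.82^15 = 0.224539
  k=3: C(17,3)·0.18^3·0.82^14 = 0.246445
P(X ≤ 3) = 0.633110

0.6331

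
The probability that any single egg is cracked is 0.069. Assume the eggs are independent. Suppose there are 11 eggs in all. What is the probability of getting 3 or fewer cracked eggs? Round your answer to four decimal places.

0.9950

X ~ Binomial(11, 0.069); P(X ≤ 3) = Σ C(11,k) p^k (1−p)^(11−k) over k:
  k=0: C(11,0)·0.069^0·0.931^11 = 0.455456
  k=1: C(11,1)·0.069^1·0.931^10 = 0.371312
  k=2: C(11,2)·0.069^2·0.931^9 = 0.137597
  k=3: C(11,3)·0.069^3·0.931^8 = 0.030593
Total = 0.994958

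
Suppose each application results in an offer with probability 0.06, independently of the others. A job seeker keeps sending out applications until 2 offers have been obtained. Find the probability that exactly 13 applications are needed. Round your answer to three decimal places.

Y = trial on which the second success occurs; negative binomial, r=2, p=0.06.
P(Y=13) = C(12,1) · p^2 · (1−p)^11
= 12 · 0.0036 · 0.5063 = 0.02187

0.022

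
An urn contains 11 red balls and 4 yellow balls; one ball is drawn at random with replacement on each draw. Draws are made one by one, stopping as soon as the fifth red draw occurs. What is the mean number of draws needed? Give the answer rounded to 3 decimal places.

Y = total draws until the fifth success; negative binomial with r=5, p=0.733333.
E[Y] = r / p = 5 / 0.733333 = 6.81818

6.818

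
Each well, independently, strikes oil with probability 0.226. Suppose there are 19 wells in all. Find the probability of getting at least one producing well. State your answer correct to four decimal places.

P(at least one) = 1 − P(none) = 1 − (1 − 0.226)^19
= 1 − 0.007693 = 0.992307

0.9923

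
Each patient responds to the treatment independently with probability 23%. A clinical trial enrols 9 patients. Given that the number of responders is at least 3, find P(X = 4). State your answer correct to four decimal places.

X ~ Binomial(9, 0.23). Want P(X=4 | X≥3) = P(X=4) / P(X≥3).
P(X=4) = C(9,4)·0.23^4·0.77^5 = 0.095441
P(X≥3) = 1 − 0.095152 − 0.255797 − 0.305628 = 0.343423
Ratio = 0.095441 / 0.343423 = 0.277911

0.2779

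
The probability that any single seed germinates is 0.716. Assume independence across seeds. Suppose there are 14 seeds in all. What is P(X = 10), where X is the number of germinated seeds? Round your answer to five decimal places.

0.23059

X ~ Binomial(n=14, p=0.716).
P(X=10) = C(14,10) · p^10 · (1−p)^4
= 1001 · 0.03541 · 0.0065054 = 0.2305885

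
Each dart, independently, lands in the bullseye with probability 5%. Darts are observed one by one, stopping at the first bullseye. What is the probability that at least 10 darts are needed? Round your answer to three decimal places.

Y = number of darts to the first success; geometric, p = 0.05.
P(Y > 9) = P(first 9 all fail) = (1−p)^9 = 0.63025

0.630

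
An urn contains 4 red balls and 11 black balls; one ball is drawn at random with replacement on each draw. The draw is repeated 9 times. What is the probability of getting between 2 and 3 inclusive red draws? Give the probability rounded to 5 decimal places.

X ~ Binomial(9, 0.266667); P(2 ≤ X ≤ 3) = Σ C(9,k) p^k (1−p)^(9−k) over k:
  k=2: C(9,2)·0.266667^2·0.733333^7 = 0.2919779
  k=3: C(9,3)·0.266667^3·0.733333^6 = 0.2477388
Total = 0.5397167

0.53972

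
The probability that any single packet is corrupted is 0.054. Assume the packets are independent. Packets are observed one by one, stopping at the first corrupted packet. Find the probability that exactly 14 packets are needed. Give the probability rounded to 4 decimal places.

Geometric (trials to first success), p = 0.054.
P(Y = 14) = (1−p)^13 · p = 0.48594 · 0.054 = 0.026241

0.0262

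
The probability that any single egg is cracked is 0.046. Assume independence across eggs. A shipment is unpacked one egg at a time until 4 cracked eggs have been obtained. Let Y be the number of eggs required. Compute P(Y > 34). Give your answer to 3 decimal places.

0.931

Needing more than 34 eggs ⇔ fewer than 4 successes in the first 34. With X ~ Binomial(34, 0.046), P(Y > 34) = P(X ≤ 3).
  k=0: C(34,0)·0.046^0·0.954^34 = 0.20167
  k=1: C(34,1)·0.046^1·0.954^33 = 0.33062
  k=2: C(34,2)·0.046^2·0.954^32 = 0.26304
  k=3: C(34,3)·0.046^3·0.954^31 = 0.13529
P(X ≤ 3) = 0.93063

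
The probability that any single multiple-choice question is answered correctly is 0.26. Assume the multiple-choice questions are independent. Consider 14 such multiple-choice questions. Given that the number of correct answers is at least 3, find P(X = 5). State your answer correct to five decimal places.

0.21196

X ~ Binomial(14, 0.26). Want P(X=5 | X≥3) = P(X=5) / P(X≥3).
P(X=5) = C(14,5)·0.26^5·0.74^9 = 0.1582764
P(X≥3) = 1 − 0.0147654 − 0.0726296 − 0.1658703 = 0.7467347
Ratio = 0.1582764 / 0.7467347 = 0.2119581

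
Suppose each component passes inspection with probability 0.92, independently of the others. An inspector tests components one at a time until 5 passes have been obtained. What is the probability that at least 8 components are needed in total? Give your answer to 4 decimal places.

Needing more than 7 components ⇔ fewer than 5 successes in the first 7. With X ~ Binomial(7, 0.92), P(Y > 7) = P(X ≤ 4).
  k=0: C(7,0)·0.92^0·0.08^7 = 0.000000
  k=1: C(7,1)·0.92^1·0.08^6 = 0.000002
  k=2: C(7,2)·0.92^2·0.08^5 = 0.000058
  k=3: C(7,3)·0.92^3·0.08^4 = 0.001116
  k=4: C(7,4)·0.92^4·0.08^3 = 0.012838
P(X ≤ 4) = 0.014014

0.0140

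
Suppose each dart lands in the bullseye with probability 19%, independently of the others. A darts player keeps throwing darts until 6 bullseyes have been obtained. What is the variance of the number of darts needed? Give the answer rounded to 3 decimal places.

134.626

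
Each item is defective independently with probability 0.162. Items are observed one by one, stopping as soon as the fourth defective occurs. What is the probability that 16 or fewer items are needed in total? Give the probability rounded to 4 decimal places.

0.2534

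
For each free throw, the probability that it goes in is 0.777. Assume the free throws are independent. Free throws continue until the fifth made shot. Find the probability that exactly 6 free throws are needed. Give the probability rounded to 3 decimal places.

Y = trial on which the fifth success occurs; negative binomial, r=5, p=0.777.
P(Y=6) = C(5,4) · p^5 · (1−p)^1
= 5 · 0.28321 · 0.223 = 0.31578

0.316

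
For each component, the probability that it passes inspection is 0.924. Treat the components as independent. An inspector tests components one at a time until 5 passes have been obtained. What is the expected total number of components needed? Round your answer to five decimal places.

5.41126

Y = total components until the fifth success; negative binomial with r=5, p=0.924.
E[Y] = r / p = 5 / 0.924 = 5.4112554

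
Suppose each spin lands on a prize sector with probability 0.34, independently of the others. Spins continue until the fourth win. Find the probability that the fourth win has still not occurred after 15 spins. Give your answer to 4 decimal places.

0.1940

Needing more than 15 spins ⇔ fewer than 4 successes in the first 15. With X ~ Binomial(15, 0.34), P(Y > 15) = P(X ≤ 3).
  k=0: C(15,0)·0.34^0·0.66^15 = 0.001964
  k=1: C(15,1)·0.34^1·0.66^14 = 0.015177
  k=2: C(15,2)·0.34^2·0.66^13 = 0.054729
  k=3: C(15,3)·0.34^3·0.66^12 = 0.122173
P(X ≤ 3) = 0.194043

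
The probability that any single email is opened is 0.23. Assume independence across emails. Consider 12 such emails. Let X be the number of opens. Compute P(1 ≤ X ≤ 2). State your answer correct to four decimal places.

0.4115

X ~ Binomial(12, 0.23); P(1 ≤ X ≤ 2) = Σ C(12,k) p^k (1−p)^(12−k) over k:
  k=1: C(12,1)·0.23^1·0.77^11 = 0.155707
  k=2: C(12,2)·0.23^2·0.77^10 = 0.255804
Total = 0.411510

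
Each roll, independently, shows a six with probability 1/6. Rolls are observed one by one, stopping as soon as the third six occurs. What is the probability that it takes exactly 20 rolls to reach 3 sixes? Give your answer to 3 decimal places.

0.036

Y = trial on which the third success occurs; negative binomial, r=3, p=0.166667.
P(Y=20) = C(19,2) · p^3 · (1−p)^17
= 171 · 0.0046296 · 0.045073 = 0.03568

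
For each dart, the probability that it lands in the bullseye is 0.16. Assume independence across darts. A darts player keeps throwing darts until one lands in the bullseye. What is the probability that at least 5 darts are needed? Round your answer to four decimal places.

0.4979

Y = number of darts to the first success; geometric, p = 0.16.
P(Y > 4) = P(first 4 all fail) = (1−p)^4 = 0.497871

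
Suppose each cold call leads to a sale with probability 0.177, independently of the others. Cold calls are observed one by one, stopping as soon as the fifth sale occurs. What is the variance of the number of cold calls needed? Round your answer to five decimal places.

131.34795

Y = total cold calls until the fifth success; negative binomial with r=5, p=0.177.
Var(Y) = r(1−p)/p² = 5·0.823 / 0.177² = 131.3479524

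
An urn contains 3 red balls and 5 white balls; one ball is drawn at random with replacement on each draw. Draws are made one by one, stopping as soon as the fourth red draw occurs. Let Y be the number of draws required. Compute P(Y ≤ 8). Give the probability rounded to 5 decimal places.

Finishing within 8 draws ⇔ at least 4 successes in the first 8. With X ~ Binomial(8, 0.375), P(Y ≤ 8) = 1 − P(X ≤ 3).
  k=0: C(8,0)·0.375^0·0.625^8 = 0.0232831
  k=1: C(8,1)·0.375^1·0.625^7 = 0.1117587
  k=2: C(8,2)·0.375^2·0.625^6 = 0.2346933
  k=3: C(8,3)·0.375^3·0.625^5 = 0.2816319
1 − 0.6513670 = 0.3486330

0.34863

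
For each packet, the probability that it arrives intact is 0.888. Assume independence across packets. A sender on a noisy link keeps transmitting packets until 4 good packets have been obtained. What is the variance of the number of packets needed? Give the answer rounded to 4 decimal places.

Y = total packets until the fourth success; negative binomial with r=4, p=0.888.
Var(Y) = r(1−p)/p² = 4·0.112 / 0.888² = 0.568136

0.5681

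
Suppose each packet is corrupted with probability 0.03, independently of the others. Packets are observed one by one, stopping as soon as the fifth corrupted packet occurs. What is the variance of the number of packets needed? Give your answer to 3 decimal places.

5388.889

Y = total packets until the fifth success; negative binomial with r=5, p=0.03.
Var(Y) = r(1−p)/p² = 5·0.97 / 0.03² = 5388.88889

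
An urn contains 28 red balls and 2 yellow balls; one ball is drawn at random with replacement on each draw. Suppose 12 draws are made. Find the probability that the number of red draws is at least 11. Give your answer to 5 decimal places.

0.81150

X ~ Binomial(12, 0.933333); P(X ≥ 11) = Σ C(12,k) p^k (1−p)^(12−k) over k:
  k=11: C(12,11)·0.933333^11·0.066667^1 = 0.3745368
  k=12: C(12,12)·0.933333^12·0.066667^0 = 0.4369596
Total = 0.8114965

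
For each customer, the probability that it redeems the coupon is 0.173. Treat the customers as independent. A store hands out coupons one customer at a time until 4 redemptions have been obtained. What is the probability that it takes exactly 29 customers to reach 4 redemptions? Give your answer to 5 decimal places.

0.02542

Y = trial on which the fourth success occurs; negative binomial, r=4, p=0.173.
P(Y=29) = C(28,3) · p^4 · (1−p)^25
= 3276 · 0.00089575 · 0.0086624 = 0.0254194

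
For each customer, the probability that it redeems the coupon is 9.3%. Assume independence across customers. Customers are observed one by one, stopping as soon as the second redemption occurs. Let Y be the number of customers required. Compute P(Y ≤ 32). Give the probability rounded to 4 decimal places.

0.8116

Finishing within 32 customers ⇔ at least 2 successes in the first 32. With X ~ Binomial(32, 0.093), P(Y ≤ 32) = 1 − P(X ≤ 1).
  k=0: C(32,0)·0.093^0·0.907^32 = 0.043998
  k=1: C(32,1)·0.093^1·0.907^31 = 0.144364
1 − 0.188362 = 0.811638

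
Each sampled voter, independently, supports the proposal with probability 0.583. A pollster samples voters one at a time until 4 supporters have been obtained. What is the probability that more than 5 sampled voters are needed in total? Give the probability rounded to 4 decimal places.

0.6918

Needing more than 5 sampled voters ⇔ fewer than 4 successes in the first 5. With X ~ Binomial(5, 0.583), P(Y > 5) = P(X ≤ 3).
  k=0: C(5,0)·0.583^0·0.417^5 = 0.012609
  k=1: C(5,1)·0.583^1·0.417^4 = 0.088142
  k=2: C(5,2)·0.583^2·0.417^3 = 0.246459
  k=3: C(5,3)·0.583^3·0.417^2 = 0.344570
P(X ≤ 3) = 0.691781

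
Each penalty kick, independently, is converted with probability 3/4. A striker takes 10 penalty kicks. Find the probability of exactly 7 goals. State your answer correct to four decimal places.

0.2503

X ~ Binomial(n=10, p=0.75).
P(X=7) = C(10,7) · p^7 · (1−p)^3
= 120 · 0.13348 · 0.015625 = 0.250282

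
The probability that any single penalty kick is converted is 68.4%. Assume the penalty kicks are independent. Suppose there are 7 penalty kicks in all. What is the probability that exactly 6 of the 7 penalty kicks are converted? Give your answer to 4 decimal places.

0.2265

X ~ Binomial(n=7, p=0.684).
P(X=6) = C(7,6) · p^6 · (1−p)^1
= 7 · 0.10241 · 0.316 = 0.226528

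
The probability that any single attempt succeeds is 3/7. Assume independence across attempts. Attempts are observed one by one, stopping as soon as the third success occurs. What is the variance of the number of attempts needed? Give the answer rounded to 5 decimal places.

Y = total attempts until the third success; negative binomial with r=3, p=0.428571.
Var(Y) = r(1−p)/p² = 3·0.571429 / 0.428571² = 9.3333333

9.33333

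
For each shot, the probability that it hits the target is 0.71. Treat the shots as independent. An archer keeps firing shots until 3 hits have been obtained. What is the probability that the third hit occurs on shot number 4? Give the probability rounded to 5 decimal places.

Y = trial on which the third success occurs; negative binomial, r=3, p=0.71.
P(Y=4) = C(3,2) · p^3 · (1−p)^1
= 3 · 0.35791 · 0.29 = 0.3113826

0.31138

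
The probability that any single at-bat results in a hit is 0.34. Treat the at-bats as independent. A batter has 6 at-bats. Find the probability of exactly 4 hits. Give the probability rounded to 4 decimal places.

X ~ Binomial(n=6, p=0.34).
P(X=4) = C(6,4) · p^4 · (1−p)^2
= 15 · 0.013363 · 0.4356 = 0.087316

0.0873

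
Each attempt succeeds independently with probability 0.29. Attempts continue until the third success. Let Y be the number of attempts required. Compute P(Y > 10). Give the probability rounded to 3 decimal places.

Needing more than 10 attempts ⇔ fewer than 3 successes in the first 10. With X ~ Binomial(10, 0.29), P(Y > 10) = P(X ≤ 2).
  k=0: C(10,0)·0.29^0·0.71^10 = 0.03255
  k=1: C(10,1)·0.29^1·0.71^9 = 0.13296
  k=2: C(10,2)·0.29^2·0.71^8 = 0.24439
P(X ≤ 2) = 0.40990

0.410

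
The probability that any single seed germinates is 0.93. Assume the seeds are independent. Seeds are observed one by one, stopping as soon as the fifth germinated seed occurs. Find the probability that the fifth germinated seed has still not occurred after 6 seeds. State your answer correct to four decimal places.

Needing more than 6 seeds ⇔ fewer than 5 successes in the first 6. With X ~ Binomial(6, 0.93), P(Y > 6) = P(X ≤ 4).
  k=0: C(6,0)·0.93^0·0.07^6 = 0.000000
  k=1: C(6,1)·0.93^1·0.07^5 = 0.000009
  k=2: C(6,2)·0.93^2·0.07^4 = 0.000311
  k=3: C(6,3)·0.93^3·0.07^3 = 0.005518
  k=4: C(6,4)·0.93^4·0.07^2 = 0.054982
P(X ≤ 4) = 0.060821

0.0608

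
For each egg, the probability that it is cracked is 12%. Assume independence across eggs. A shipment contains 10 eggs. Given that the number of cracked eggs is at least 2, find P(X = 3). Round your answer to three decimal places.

0.248

X ~ Binomial(10, 0.12). Want P(X=3 | X≥2) = P(X=3) / P(X≥2).
P(X=3) = C(10,3)·0.12^3·0.88^7 = 0.08474
P(X≥2) = 1 − 0.27850 − 0.37977 = 0.34172
Ratio = 0.08474 / 0.34172 = 0.24799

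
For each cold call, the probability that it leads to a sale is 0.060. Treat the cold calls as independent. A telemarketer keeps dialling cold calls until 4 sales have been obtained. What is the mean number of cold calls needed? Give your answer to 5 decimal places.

Y = total cold calls until the fourth success; negative binomial with r=4, p=0.06.
E[Y] = r / p = 4 / 0.06 = 66.6666667

66.66667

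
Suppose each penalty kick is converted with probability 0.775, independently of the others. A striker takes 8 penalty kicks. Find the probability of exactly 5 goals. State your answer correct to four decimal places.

0.1783

X ~ Binomial(n=8, p=0.775).
P(X=5) = C(8,5) · p^5 · (1−p)^3
= 56 · 0.27958 · 0.011391 = 0.178338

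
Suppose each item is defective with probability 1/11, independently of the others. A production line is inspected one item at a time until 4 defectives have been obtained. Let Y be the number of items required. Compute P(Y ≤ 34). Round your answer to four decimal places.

0.3740

Finishing within 34 items ⇔ at least 4 successes in the first 34. With X ~ Binomial(34, 0.090909), P(Y ≤ 34) = 1 − P(X ≤ 3).
  k=0: C(34,0)·0.090909^0·0.909091^34 = 0.039143
  k=1: C(34,1)·0.090909^1·0.909091^33 = 0.133085
  k=2: C(34,2)·0.090909^2·0.909091^32 = 0.219589
  k=3: C(34,3)·0.090909^3·0.909091^31 = 0.234229
1 − 0.626045 = 0.373955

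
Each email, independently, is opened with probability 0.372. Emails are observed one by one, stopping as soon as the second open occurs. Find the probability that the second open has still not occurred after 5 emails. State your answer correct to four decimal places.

0.3870

Needing more than 5 emails ⇔ fewer than 2 successes in the first 5. With X ~ Binomial(5, 0.372), P(Y > 5) = P(X ≤ 1).
  k=0: C(5,0)·0.372^0·0.628^5 = 0.097678
  k=1: C(5,1)·0.372^1·0.628^4 = 0.289302
P(X ≤ 1) = 0.386980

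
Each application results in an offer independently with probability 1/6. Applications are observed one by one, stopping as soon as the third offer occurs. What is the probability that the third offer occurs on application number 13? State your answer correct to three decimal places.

Y = trial on which the third success occurs; negative binomial, r=3, p=0.166667.
P(Y=13) = C(12,2) · p^3 · (1−p)^10
= 66 · 0.0046296 · 0.16151 = 0.04935

0.049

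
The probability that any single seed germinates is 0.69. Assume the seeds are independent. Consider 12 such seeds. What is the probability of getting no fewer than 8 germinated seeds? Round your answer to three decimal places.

0.697

X ~ Binomial(12, 0.69); P(X ≥ 8) = Σ C(12,k) p^k (1−p)^(12−k) over k:
  k=8: C(12,8)·0.69^8·0.31^4 = 0.23488
  k=9: C(12,9)·0.69^9·0.31^3 = 0.23235
  k=10: C(12,10)·0.69^10·0.31^2 = 0.15515
  k=11: C(12,11)·0.69^11·0.31^1 = 0.06279
  k=12: C(12,12)·0.69^12·0.31^0 = 0.01165
Total = 0.69682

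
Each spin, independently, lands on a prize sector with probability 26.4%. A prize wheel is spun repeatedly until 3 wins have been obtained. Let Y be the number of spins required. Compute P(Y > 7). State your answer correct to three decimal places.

Needing more than 7 spins ⇔ fewer than 3 successes in the first 7. With X ~ Binomial(7, 0.264), P(Y > 7) = P(X ≤ 2).
  k=0: C(7,0)·0.264^0·0.736^7 = 0.11699
  k=1: C(7,1)·0.264^1·0.736^6 = 0.29374
  k=2: C(7,2)·0.264^2·0.736^5 = 0.31609
P(X ≤ 2) = 0.72683

0.727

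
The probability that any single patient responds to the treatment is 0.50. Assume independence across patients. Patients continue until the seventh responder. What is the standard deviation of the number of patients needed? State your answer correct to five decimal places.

3.74166

Y = total patients until the seventh success; negative binomial with r=7, p=0.50.
SD(Y) = √[r(1−p)/p²] = √(14.0000000) = 3.7416574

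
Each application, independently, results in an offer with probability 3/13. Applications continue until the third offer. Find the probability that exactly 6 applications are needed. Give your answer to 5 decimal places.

0.05594

Y = trial on which the third success occurs; negative binomial, r=3, p=0.230769.
P(Y=6) = C(5,2) · p^3 · (1−p)^3
= 10 · 0.012289 · 0.45517 = 0.0559376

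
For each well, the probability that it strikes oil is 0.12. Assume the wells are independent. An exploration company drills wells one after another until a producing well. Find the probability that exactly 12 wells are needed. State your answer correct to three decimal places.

Geometric (trials to first success), p = 0.12.
P(Y = 12) = (1−p)^11 · p = 0.24508 · 0.12 = 0.02941

0.029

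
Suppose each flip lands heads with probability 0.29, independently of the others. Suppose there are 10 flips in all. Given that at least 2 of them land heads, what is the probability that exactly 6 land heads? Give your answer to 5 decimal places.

X ~ Binomial(10, 0.29). Want P(X=6 | X≥2) = P(X=6) / P(X≥2).
P(X=6) = C(10,6)·0.29^6·0.71^4 = 0.0317425
P(X≥2) = 1 − 0.0325524 − 0.1329607 = 0.8344869
Ratio = 0.0317425 / 0.8344869 = 0.0380383

0.03804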